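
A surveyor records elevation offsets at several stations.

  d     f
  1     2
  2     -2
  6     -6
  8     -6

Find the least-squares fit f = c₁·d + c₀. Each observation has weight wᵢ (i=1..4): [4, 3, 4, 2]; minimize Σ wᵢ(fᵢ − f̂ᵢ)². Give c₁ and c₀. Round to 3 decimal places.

c₁ = -1.183, c₀ = 1.936

From the data, Σwᵢ·d·d = 288, Σwᵢ·d = 50, Σwᵢ·1 = 13.
Moment sums: Σwᵢ·d·f = -244, Σwᵢ·f = -34.
XᵀWX·[c₁, c₀]ᵀ = XᵀWf becomes [[288, 50]; [50, 13]]·[c₁, c₀]ᵀ = [-244, -34]ᵀ.
Eliminating c₀: 13·(row 1) − 50·(row 2) gives 1244·c₁ = 13·(-244) − 50·(-34) = -1472, so c₁ = -368/311.
Then c₀ = ((-34) − 50·(-368/311))/13 = 602/311.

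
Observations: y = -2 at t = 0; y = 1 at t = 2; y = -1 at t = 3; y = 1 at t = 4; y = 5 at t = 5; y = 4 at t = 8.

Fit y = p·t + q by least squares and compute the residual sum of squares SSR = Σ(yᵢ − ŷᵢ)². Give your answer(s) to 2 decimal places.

SSR = 12.14

Compute the Gram sums: Σt·t = 118, Σt = 22, Σ1 = 6.
Moment sums: Σt·y = 60, Σy = 8.
MᵀM·[p, q]ᵀ = Mᵀy becomes [[118, 22]; [22, 6]]·[p, q]ᵀ = [60, 8]ᵀ.
Δ = 118·6 − 22² = 224.
p = (60·6 − 22·8)/224 = 23/28; q = (118·8 − 22·60)/224 = -47/28.
Residuals: -9/28, 29/28, -25/14, -17/28, 18/7, -25/28; SSR = 85/7.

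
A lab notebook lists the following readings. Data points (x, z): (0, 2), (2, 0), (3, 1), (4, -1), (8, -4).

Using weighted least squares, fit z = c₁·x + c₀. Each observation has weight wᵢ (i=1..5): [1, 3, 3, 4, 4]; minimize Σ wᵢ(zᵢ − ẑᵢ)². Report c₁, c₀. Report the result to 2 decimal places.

c₁ = -0.76, c₀ = 2.20

Setting ∂/∂c₁ … = 0 gives: 359·c₁ + 63·c₀ = -135;  63·c₁ + 15·c₀ = -15.
(Σwᵢ·x·x = 359, Σwᵢ·x = 63, Σwᵢ·1 = 15, Σwᵢ·x·z = -135, Σwᵢ·z = -15.)
Δ = 359·15 − 63² = 1416.
c₁ = ((-135)·15 − 63·(-15))/1416 = -45/59; c₀ = (359·(-15) − 63·(-135))/1416 = 130/59.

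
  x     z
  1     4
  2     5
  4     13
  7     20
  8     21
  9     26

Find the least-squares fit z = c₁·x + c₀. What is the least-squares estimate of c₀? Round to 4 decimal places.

Normal-equation sums: Σx·x = 215, Σx = 31, Σ1 = 6.
Right-hand side: Σx·z = 608, Σz = 89.
Normal equations: [[215, 31]; [31, 6]]·[c₁, c₀]ᵀ = [608, 89]ᵀ.
Eliminating c₀: 6·(row 1) − 31·(row 2) gives 329·c₁ = 6·608 − 31·89 = 889, so c₁ = 127/47.
Then c₀ = (89 − 31·(127/47))/6 = 41/47.

c₀ = 0.8723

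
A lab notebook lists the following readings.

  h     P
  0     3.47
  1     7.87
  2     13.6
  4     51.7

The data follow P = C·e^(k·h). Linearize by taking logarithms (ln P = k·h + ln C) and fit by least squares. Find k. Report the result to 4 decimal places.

With ln Pᵢ as the transformed response and hᵢ as the regressor:
Σh = 7.0000, Σ(h)² = 21.0000, Σln P = 9.8627, Σh·ln P = 23.0650.
Equations: 21.0000·k + 7.0000·ln C = 23.0650;  7.0000·k + 4·ln C = 9.8627.
Solving (det = 35.0000): k = 0.66346, ln C = 1.30464.

k = 0.6635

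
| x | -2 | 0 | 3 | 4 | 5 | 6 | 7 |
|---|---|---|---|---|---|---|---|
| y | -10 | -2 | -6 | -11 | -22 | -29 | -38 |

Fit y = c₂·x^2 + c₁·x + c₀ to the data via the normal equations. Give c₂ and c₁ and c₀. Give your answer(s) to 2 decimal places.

c₂ = -0.97, c₁ = 1.51, c₀ = -2.62

Setting ∂/∂c₂ … = 0 gives: 4675·c₂ + 767·c₁ + 139·c₀ = -3726;  767·c₂ + 139·c₁ + 23·c₀ = -592;  139·c₂ + 23·c₁ + 7·c₀ = -118.
(Σx^2·x^2 = 4675, Σx^2·x = 767, Σx^2 = 139, Σx·x = 139, Σx = 23, Σ1 = 7, Σx^2·y = -3726, Σx·y = -592, Σy = -118.)
Solving the 3×3 system (Gaussian elimination) gives c₂ = -2365/2448, c₁ = 3685/2448, c₀ = -1603/612.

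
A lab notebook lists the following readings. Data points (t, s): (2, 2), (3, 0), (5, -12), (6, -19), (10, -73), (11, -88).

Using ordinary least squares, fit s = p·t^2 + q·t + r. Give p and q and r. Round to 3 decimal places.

p = -0.921, q = 1.813, r = 2.424

Entries of MᵀM: Σt^2·t^2 = 26659, Σt^2·t = 2707, Σt^2 = 295, Σt·t = 295, Σt = 37, Σ1 = 6.
For Mᵀs: Σt^2·s = -18924, Σt·s = -1868, Σs = -190.
MᵀM·[p, q, r]ᵀ = Mᵀs becomes [[26659, 2707, 295]; [2707, 295, 37]; [295, 37, 6]]·[p, q, r]ᵀ = [-18924, -1868, -190]ᵀ.
Inverting the 3×3 Gram matrix, [p, q, r]ᵀ = [-33287/36150, 65549/36150, 14607/6025]ᵀ.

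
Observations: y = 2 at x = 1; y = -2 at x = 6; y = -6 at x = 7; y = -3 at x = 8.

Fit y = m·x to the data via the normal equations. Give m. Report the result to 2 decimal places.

Sums needed: Σx·x = 150.
For Mᵀy: Σx·y = -76.
So MᵀM·[m]ᵀ = Mᵀy: [[150]]·[m]ᵀ = [-76]ᵀ.
m = (-76)/150 = -0.506667.

m = -0.51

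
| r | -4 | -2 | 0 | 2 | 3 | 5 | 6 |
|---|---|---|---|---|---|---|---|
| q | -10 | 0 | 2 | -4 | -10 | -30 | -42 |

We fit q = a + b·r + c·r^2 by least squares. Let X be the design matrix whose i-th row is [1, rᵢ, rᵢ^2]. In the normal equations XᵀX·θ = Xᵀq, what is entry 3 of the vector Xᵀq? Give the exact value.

-2528

Entry 3 ↔ basis r^2, so (Xᵀq)_{3} = Σᵢ (r^2)·qᵢ = (16)·(-10) + (4)·(0) + (0)·(2) + (4)·(-4) + (9)·(-10) + (25)·(-30) + (36)·(-42) = -2528.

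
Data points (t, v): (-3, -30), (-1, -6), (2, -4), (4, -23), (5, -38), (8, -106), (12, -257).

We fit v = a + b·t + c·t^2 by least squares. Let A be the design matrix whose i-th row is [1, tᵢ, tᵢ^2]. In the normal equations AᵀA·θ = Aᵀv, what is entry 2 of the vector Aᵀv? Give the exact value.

-4126

Entry 2 ↔ basis t, so (Aᵀv)_{2} = Σᵢ (t)·vᵢ = (-3)·(-30) + (-1)·(-6) + (2)·(-4) + (4)·(-23) + (5)·(-38) + (8)·(-106) + (12)·(-257) = -4126.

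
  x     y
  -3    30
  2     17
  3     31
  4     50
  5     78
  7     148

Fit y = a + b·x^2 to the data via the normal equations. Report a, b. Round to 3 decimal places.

a = 4.322, b = 2.929

The normal system AᵀA·[a, b]ᵀ = Aᵀy is [[6, 112]; [112, 3460]]·[a, b]ᵀ = [354, 10619]ᵀ.
det = 6·3460 − 112² = 8216.
a = (354·3460 − 112·10619)/8216 = 4439/1027; b = (6·10619 − 112·354)/8216 = 12033/4108.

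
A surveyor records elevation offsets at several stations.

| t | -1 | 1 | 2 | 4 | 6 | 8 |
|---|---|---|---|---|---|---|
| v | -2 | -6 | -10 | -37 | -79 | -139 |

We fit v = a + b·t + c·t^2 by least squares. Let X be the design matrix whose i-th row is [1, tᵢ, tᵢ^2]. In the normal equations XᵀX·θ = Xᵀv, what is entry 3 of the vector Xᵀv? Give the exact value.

-12380

Entry 3 ↔ basis t^2, so (Xᵀv)_{3} = Σᵢ (t^2)·vᵢ = (1)·(-2) + (1)·(-6) + (4)·(-10) + (16)·(-37) + (36)·(-79) + (64)·(-139) = -12380.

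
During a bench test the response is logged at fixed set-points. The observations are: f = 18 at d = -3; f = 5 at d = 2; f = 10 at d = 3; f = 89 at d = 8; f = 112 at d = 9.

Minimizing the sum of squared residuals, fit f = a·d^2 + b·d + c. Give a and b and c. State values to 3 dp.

Sums needed: Σd^2·d^2 = 10835, Σd^2·d = 1249, Σd^2 = 167, Σd·d = 167, Σd = 19, Σ1 = 5.
Right-hand side: Σd^2·f = 15040, Σd·f = 1706, Σf = 234.
Row-reducing yields a = 25421/16791, b = -6694/5597, c = 13069/16791.

a = 1.514, b = -1.196, c = 0.778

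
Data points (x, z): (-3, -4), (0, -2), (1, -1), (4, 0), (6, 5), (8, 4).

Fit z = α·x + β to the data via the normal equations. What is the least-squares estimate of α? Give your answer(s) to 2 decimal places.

α = 0.81

Sums needed: Σx·x = 126, Σx = 16, Σ1 = 6.
For Mᵀz: Σx·z = 73, Σz = 2.
MᵀM·[α, β]ᵀ = Mᵀz becomes [[126, 16]; [16, 6]]·[α, β]ᵀ = [73, 2]ᵀ.
Δ = 126·6 − 16² = 500.
α = (73·6 − 16·2)/500 = 203/250; β = (126·2 − 16·73)/500 = -229/125.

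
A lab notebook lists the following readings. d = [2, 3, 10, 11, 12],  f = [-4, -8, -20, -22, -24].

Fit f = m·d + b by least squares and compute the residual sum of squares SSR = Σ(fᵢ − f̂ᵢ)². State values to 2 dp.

The normal system MᵀM·[m, b]ᵀ = Mᵀf is [[378, 38]; [38, 5]]·[m, b]ᵀ = [-762, -78]ᵀ.
Eliminating b: 5·(row 1) − 38·(row 2) gives 446·m = 5·(-762) − 38·(-78) = -846, so m = -423/223.
Then b = ((-78) − 38·(-423/223))/5 = -264/223.
Residuals: 218/223, -251/223, 34/223, 11/223, -12/223; SSR = 502/223.

SSR = 2.25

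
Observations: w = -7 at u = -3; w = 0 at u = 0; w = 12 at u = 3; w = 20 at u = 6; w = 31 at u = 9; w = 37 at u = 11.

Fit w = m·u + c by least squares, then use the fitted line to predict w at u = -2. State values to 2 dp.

Normal-equation sums: Σu·u = 256, Σu = 26, Σ1 = 6.
And Σu·w = 863, Σw = 93.
AᵀA·[m, c]ᵀ = Aᵀw becomes [[256, 26]; [26, 6]]·[m, c]ᵀ = [863, 93]ᵀ.
Eliminating c: 6·(row 1) − 26·(row 2) gives 860·m = 6·863 − 26·93 = 2760, so m = 138/43.
Then c = (93 − 26·(138/43))/6 = 137/86.
At u = -2: ŵ = (138/43)·(-2) + (137/86)·(1) = -415/86.

ŵ = -4.83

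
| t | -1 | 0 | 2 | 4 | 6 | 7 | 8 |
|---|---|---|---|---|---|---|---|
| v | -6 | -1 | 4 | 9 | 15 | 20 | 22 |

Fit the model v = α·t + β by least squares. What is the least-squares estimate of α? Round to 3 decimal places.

Entries of MᵀM: Σt·t = 170, Σt = 26, Σ1 = 7.
For Mᵀv: Σt·v = 456, Σv = 63.
So MᵀM·[α, β]ᵀ = Mᵀv: [[170, 26]; [26, 7]]·[α, β]ᵀ = [456, 63]ᵀ.
det = 170·7 − 26² = 514.
α = (456·7 − 26·63)/514 = 777/257; β = (170·63 − 26·456)/514 = -573/257.

α = 3.023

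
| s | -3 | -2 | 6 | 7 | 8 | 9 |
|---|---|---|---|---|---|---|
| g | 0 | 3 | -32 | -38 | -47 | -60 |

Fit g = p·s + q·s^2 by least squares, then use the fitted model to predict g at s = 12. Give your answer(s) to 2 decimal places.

Sums needed: Σs·s = 243, Σs·s^2 = 1765, Σs^2·s^2 = 14451.
Right-hand side: Σs·g = -1380, Σs^2·g = -10870.
Normal equations: [[243, 1765]; [1765, 14451]]·[p, q]ᵀ = [-1380, -10870]ᵀ.
Eliminating q: 14451·(row 1) − 1765·(row 2) gives 396368·p = 14451·(-1380) − 1765·(-10870) = -756830, so p = -378415/198184.
Then q = ((-10870) − 1765·(-378415/198184))/14451 = -102855/198184.
At s = 12: ĝ = (-378415/198184)·(12) + (-102855/198184)·(144) = -4838025/49546.

ĝ = -97.65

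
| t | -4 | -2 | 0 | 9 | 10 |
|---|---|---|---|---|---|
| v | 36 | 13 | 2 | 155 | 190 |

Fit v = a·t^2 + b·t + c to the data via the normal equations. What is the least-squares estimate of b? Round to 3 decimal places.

From the data, Σt^2·t^2 = 16833, Σt^2·t = 1657, Σt^2 = 201, Σt·t = 201, Σt = 13, Σ1 = 5.
And Σt^2·v = 32183, Σt·v = 3125, Σv = 396.
AᵀA·[a, b, c]ᵀ = Aᵀv becomes [[16833, 1657, 201]; [1657, 201, 13]; [201, 13, 5]]·[a, b, c]ᵀ = [32183, 3125, 396]ᵀ.
Row-reducing yields a = 427857/220756, b = -136297/220756, c = 159599/55189.

b = -0.617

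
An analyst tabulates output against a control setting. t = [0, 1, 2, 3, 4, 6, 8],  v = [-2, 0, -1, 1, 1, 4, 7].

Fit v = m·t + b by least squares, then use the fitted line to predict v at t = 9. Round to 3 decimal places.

v̂ = 7.350

With design matrix M, MᵀM = [[130, 24]; [24, 7]] and Mᵀv = [85, 10]ᵀ.
det = 130·7 − 24² = 334.
m = (85·7 − 24·10)/334 = 355/334; b = (130·10 − 24·85)/334 = -370/167.
At t = 9: v̂ = (355/334)·(9) + (-370/167)·(1) = 2455/334.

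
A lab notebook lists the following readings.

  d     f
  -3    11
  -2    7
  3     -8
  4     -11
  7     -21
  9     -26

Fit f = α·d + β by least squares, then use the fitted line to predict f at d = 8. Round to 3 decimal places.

f̂ = -23.439

From the data, Σd·d = 168, Σd = 18, Σ1 = 6.
For Xᵀf: Σd·f = -496, Σf = -48.
Normal equations: [[168, 18]; [18, 6]]·[α, β]ᵀ = [-496, -48]ᵀ.
Δ = 168·6 − 18² = 684.
α = ((-496)·6 − 18·(-48))/684 = -176/57; β = (168·(-48) − 18·(-496))/684 = 24/19.
At d = 8: f̂ = (-176/57)·(8) + (24/19)·(1) = -1336/57.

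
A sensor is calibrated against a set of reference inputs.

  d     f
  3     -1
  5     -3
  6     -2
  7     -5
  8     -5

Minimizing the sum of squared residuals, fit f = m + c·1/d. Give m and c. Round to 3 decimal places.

Entries of AᵀA: Σ1 = 5, Σ1/d = 271/280, Σ1/d·1/d = 151649/705600.
Right-hand side: Σf = -16, Σ1/d·f = -2189/840.
AᵀA·[m, c]ᵀ = Aᵀf becomes [[5, 271/280]; [271/280, 151649/705600]]·[m, c]ᵀ = [-16, -2189/840]ᵀ.
det = 5·(151649/705600) − (271/280)² = 24319/176400.
m = ((-16)·(151649/705600) − (271/280)·(-2189/840))/(24319/176400) = -646727/97276; c = (5·(-2189/840) − (271/280)·(-16))/(24319/176400) = 433230/24319.

m = -6.648, c = 17.814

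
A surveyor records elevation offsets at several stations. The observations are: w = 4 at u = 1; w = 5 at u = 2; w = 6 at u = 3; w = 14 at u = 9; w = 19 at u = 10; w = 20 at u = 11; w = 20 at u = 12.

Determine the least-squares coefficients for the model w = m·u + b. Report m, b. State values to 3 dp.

m = 1.563, b = 1.852

Sums needed: Σu·u = 460, Σu = 48, Σ1 = 7.
Right-hand side: Σu·w = 808, Σw = 88.
Eliminating b: 7·(row 1) − 48·(row 2) gives 916·m = 7·808 − 48·88 = 1432, so m = 358/229.
Then b = (88 − 48·(358/229))/7 = 424/229.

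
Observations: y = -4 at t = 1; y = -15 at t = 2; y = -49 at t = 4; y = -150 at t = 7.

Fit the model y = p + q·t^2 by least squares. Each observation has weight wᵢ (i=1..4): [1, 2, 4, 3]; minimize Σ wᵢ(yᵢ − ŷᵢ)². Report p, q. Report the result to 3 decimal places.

Sums needed: Σwᵢ·1 = 10, Σwᵢ·t^2 = 220, Σwᵢ·t^2·t^2 = 8260.
Right-hand side: Σwᵢ·y = -680, Σwᵢ·t^2·y = -25310.
AᵀWA·[p, q]ᵀ = AᵀWy becomes [[10, 220]; [220, 8260]]·[p, q]ᵀ = [-680, -25310]ᵀ.
Eliminating q: 8260·(row 1) − 220·(row 2) gives 34200·p = 8260·(-680) − 220·(-25310) = -48600, so p = -27/19.
Then q = ((-25310) − 220·(-27/19))/8260 = -115/38.

p = -1.421, q = -3.026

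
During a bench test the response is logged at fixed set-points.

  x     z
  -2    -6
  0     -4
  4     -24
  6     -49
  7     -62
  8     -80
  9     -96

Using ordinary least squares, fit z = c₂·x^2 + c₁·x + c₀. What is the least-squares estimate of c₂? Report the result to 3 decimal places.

From the data, Σx^2·x^2 = 14626, Σx^2·x = 1856, Σx^2 = 250, Σx·x = 250, Σx = 32, Σ1 = 7.
Right-hand side: Σx^2·z = -18106, Σx·z = -2316, Σz = -321.
Solving the 3×3 system (Gaussian elimination) gives c₂ = -6974/6861, c₁ = -8182/6861, c₀ = -28151/6861.

c₂ = -1.016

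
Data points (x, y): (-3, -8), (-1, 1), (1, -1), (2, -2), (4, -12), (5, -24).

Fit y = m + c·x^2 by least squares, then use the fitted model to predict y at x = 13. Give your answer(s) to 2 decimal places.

ŷ = -162.21

Setting ∂/∂m … = 0 gives: 6·m + 56·c = -46;  56·m + 980·c = -872.
Eliminating c: 980·(row 1) − 56·(row 2) gives 2744·m = 980·(-46) − 56·(-872) = 3752, so m = 67/49.
Then c = ((-872) − 56·(67/49))/980 = -332/343.
At x = 13: ŷ = (67/49)·(1) + (-332/343)·(169) = -55639/343.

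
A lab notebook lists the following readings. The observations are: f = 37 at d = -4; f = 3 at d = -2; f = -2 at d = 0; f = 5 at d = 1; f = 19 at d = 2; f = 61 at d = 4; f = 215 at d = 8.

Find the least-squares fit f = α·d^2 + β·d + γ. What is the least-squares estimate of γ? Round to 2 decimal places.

γ = -0.64

Normal-equation sums: Σd^2·d^2 = 4641, Σd^2·d = 513, Σd^2 = 105, Σd·d = 105, Σd = 9, Σ1 = 7.
Right-hand side: Σd^2·f = 15421, Σd·f = 1853, Σf = 338.
Row-reducing yields α = 125683/41874, β = 9088/2991, γ = -8971/13958.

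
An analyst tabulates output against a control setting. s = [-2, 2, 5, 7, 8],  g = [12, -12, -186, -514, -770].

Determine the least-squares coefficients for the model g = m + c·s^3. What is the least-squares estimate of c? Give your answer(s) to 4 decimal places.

From the data, Σ1 = 5, Σs^3 = 980, Σs^3·s^3 = 395546.
Moment sums: Σg = -1470, Σs^3·g = -593984.
XᵀX·[m, c]ᵀ = Xᵀg becomes [[5, 980]; [980, 395546]]·[m, c]ᵀ = [-1470, -593984]ᵀ.
Eliminating c: 395546·(row 1) − 980·(row 2) gives 1017330·m = 395546·(-1470) − 980·(-593984) = 651700, so m = 65170/101733.
Then c = ((-593984) − 980·(65170/101733))/395546 = -152932/101733.

c = -1.5033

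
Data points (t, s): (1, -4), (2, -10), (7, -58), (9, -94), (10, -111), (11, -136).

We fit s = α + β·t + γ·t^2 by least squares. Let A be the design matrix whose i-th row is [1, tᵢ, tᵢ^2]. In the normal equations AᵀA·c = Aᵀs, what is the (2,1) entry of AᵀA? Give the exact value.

Row 2 ↔ basis t, column 1 ↔ basis 1, so (AᵀA)_{2,1} = Σᵢ t = (1)·(1) + (2)·(1) + (7)·(1) + (9)·(1) + (10)·(1) + (11)·(1) = 40.

40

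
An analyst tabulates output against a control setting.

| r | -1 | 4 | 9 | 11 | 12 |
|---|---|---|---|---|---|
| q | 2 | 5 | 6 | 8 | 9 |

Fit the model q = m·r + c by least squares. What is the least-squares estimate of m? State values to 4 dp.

m = 0.4915

The normal equations are: 363·m + 35·c = 268;  35·m + 5·c = 30.
(Σr·r = 363, Σr = 35, Σ1 = 5, Σr·q = 268, Σq = 30.)
Eliminating c: 5·(row 1) − 35·(row 2) gives 590·m = 5·268 − 35·30 = 290, so m = 29/59.
Then c = (30 − 35·(29/59))/5 = 151/59.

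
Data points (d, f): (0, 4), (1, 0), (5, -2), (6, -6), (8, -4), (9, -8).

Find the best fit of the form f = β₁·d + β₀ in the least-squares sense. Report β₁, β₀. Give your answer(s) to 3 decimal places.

β₁ = -1.087, β₀ = 2.589

Sums needed: Σd·d = 207, Σd = 29, Σ1 = 6.
For Aᵀf: Σd·f = -150, Σf = -16.
So AᵀA·[β₁, β₀]ᵀ = Aᵀf: [[207, 29]; [29, 6]]·[β₁, β₀]ᵀ = [-150, -16]ᵀ.
Eliminating β₀: 6·(row 1) − 29·(row 2) gives 401·β₁ = 6·(-150) − 29·(-16) = -436, so β₁ = -436/401.
Then β₀ = ((-16) − 29·(-436/401))/6 = 1038/401.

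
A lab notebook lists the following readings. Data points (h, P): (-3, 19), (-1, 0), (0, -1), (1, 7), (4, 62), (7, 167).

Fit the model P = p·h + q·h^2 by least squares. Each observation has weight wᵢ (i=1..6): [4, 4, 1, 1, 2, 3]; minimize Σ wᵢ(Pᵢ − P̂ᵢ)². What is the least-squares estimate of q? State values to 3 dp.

q = 3.010

The normal equations are: 220·p + 1046·q = 3782;  1046·p + 8044·q = 27224.
det = 220·8044 − 1046² = 675564.
p = (3782·8044 − 1046·27224)/675564 = 486526/168891; q = (220·27224 − 1046·3782)/675564 = 508327/168891.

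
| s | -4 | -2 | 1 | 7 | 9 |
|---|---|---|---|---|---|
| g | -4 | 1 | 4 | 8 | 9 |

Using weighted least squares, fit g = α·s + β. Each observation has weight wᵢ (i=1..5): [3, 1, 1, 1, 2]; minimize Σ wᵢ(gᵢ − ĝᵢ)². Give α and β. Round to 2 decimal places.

α = 0.97, β = 0.91

Forming MᵀWM = [[264, 12]; [12, 8]] and MᵀWg = [268, 19]ᵀ gives MᵀWM·[α, β]ᵀ = MᵀWg.
Eliminating β: 8·(row 1) − 12·(row 2) gives 1968·α = 8·268 − 12·19 = 1916, so α = 479/492.
Then β = (19 − 12·(479/492))/8 = 75/82.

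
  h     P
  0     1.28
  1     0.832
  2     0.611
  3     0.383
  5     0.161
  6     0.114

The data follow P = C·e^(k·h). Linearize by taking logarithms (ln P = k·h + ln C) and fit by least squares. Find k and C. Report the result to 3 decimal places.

Let Y = ln P. Fitting Y = k·h + ln C by least squares:
AᵀA = [[75.0000, 17.0000]; [17.0000, 6]], rhs = [-26.2095, -5.3873]ᵀ  (here Σh = 17.0000, Σ(h)² = 75.0000, Σln P = -5.3873, Σh·ln P = -26.2095).
Slope k = (n·Σh·ln P − Σh·Σln P)/(n·Σ(h)² − (Σh)²) = (6·-26.2095 − 17.0000·-5.3873)/161.0000 = -0.40790; ln C = (Σln P − k·Σh)/n = 0.25783, so C = exp(0.25783) = 1.29412.

k = -0.408, C = 1.294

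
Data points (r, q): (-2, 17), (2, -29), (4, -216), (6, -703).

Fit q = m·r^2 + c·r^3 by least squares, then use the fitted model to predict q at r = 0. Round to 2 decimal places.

q̂ = 0.00

Forming MᵀM = [[1584, 8800]; [8800, 50880]] and Mᵀq = [-28812, -166040]ᵀ gives MᵀM·[m, c]ᵀ = Mᵀq.
Determinant 1584·50880 − 8800² = 3153920.
m = ((-28812)·50880 − 8800·(-166040))/3153920 = -67/44; c = (1584·(-166040) − 8800·(-28812))/3153920 = -3.
At r = 0: q̂ = (-67/44)·(0) + (-3)·(0) = 0.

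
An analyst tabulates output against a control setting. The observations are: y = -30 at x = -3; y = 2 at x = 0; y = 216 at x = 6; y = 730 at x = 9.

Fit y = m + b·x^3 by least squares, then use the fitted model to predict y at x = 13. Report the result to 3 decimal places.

ŷ = 2201.329

Sums needed: Σ1 = 4, Σx^3 = 918, Σx^3·x^3 = 578826.
And Σy = 918, Σx^3·y = 579636.
Normal equations: [[4, 918]; [918, 578826]]·[m, b]ᵀ = [918, 579636]ᵀ.
Eliminating b: 578826·(row 1) − 918·(row 2) gives 1472580·m = 578826·918 − 918·579636 = -743580, so m = -51/101.
Then b = (579636 − 918·(-51/101))/578826 = 911/909.
At x = 13: ŷ = (-51/101)·(1) + (911/909)·(2197) = 2001008/909.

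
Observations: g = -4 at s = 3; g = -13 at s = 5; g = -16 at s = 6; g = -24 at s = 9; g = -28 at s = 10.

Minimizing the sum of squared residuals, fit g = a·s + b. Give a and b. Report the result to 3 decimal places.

Forming XᵀX = [[251, 33]; [33, 5]] and Xᵀg = [-669, -85]ᵀ gives XᵀX·[a, b]ᵀ = Xᵀg.
Determinant 251·5 − 33² = 166.
a = ((-669)·5 − 33·(-85))/166 = -270/83; b = (251·(-85) − 33·(-669))/166 = 371/83.

a = -3.253, b = 4.470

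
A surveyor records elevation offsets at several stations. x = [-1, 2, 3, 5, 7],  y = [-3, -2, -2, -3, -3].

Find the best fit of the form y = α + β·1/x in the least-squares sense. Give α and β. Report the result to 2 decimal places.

α = -2.62, β = 0.54

Sums needed: Σ1 = 5, Σ1/x = 37/210, Σ1/x·1/x = 62689/44100.
And Σy = -13, Σ1/x·y = 32/105.
Normal equations: [[5, 37/210]; [37/210, 62689/44100]]·[α, β]ᵀ = [-13, 32/105]ᵀ.
det = 5·(62689/44100) − (37/210)² = 78019/11025.
α = ((-13)·(62689/44100) − (37/210)·(32/105))/(78019/11025) = -817325/312076; β = (5·(32/105) − (37/210)·(-13))/(78019/11025) = 84105/156038.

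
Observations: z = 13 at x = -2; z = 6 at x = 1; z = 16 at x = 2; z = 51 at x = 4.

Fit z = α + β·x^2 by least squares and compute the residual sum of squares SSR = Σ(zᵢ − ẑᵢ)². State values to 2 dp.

Forming AᵀA = [[4, 25]; [25, 289]] and Aᵀz = [86, 938]ᵀ gives AᵀA·[α, β]ᵀ = Aᵀz.
Determinant 4·289 − 25² = 531.
α = (86·289 − 25·938)/531 = 156/59; β = (4·938 − 25·86)/531 = 178/59.
Residuals: -101/59, 20/59, 76/59, 5/59; SSR = 278/59.

SSR = 4.71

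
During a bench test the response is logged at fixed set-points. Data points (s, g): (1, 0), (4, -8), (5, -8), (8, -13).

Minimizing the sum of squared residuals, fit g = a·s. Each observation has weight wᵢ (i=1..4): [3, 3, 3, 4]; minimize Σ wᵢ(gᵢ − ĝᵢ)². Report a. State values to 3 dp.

From the data, Σwᵢ·s·s = 382.
And Σwᵢ·s·g = -632.
Normal equations: [[382]]·[a]ᵀ = [-632]ᵀ.
Hence a = -632 / 382 ≈ -1.65445.

a = -1.654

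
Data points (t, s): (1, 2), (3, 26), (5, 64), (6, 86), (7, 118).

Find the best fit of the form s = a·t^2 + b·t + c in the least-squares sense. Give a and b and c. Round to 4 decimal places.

a = 1.9094, b = 3.8049, c = -3.3667

AᵀA·[a, b, c]ᵀ = Aᵀs reads: 4404·a + 712·b + 120·c = 10714;  712·a + 120·b + 22·c = 1742;  120·a + 22·b + 5·c = 296.
(Σt^2·t^2 = 4404, Σt^2·t = 712, Σt^2 = 120, Σt·t = 120, Σt = 22, Σ1 = 5, Σt^2·s = 10714, Σt·s = 1742, Σs = 296.)
Inverting the 3×3 Gram matrix, [a, b, c]ᵀ = [1791/938, 3569/938, -1579/469]ᵀ.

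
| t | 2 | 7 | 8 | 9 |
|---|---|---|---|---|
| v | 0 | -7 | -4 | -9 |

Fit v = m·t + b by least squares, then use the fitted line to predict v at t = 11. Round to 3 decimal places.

The normal system AᵀA·[m, b]ᵀ = Aᵀv is [[198, 26]; [26, 4]]·[m, b]ᵀ = [-162, -20]ᵀ.
Eliminating b: 4·(row 1) − 26·(row 2) gives 116·m = 4·(-162) − 26·(-20) = -128, so m = -32/29.
Then b = ((-20) − 26·(-32/29))/4 = 63/29.
At t = 11: v̂ = (-32/29)·(11) + (63/29)·(1) = -289/29.

v̂ = -9.966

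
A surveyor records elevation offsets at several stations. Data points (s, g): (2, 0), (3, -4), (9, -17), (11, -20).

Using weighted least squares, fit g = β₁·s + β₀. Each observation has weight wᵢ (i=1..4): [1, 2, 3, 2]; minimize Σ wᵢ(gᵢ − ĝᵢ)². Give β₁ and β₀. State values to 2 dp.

The normal equations are: 507·β₁ + 57·β₀ = -923;  57·β₁ + 8·β₀ = -99.
(Σwᵢ·s·s = 507, Σwᵢ·s = 57, Σwᵢ·1 = 8, Σwᵢ·s·g = -923, Σwᵢ·g = -99.)
det = 507·8 − 57² = 807.
β₁ = ((-923)·8 − 57·(-99))/807 = -1741/807; β₀ = (507·(-99) − 57·(-923))/807 = 806/269.

β₁ = -2.16, β₀ = 3.00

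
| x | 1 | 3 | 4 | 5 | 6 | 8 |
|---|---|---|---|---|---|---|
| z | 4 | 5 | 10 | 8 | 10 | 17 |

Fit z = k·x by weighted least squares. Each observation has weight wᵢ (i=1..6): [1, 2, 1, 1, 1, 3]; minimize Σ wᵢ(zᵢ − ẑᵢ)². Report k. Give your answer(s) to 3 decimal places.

The normal system AᵀWA·[k]ᵀ = AᵀWz is [[288]]·[k]ᵀ = [582]ᵀ.
k = 582/288 = 2.02083.

k = 2.021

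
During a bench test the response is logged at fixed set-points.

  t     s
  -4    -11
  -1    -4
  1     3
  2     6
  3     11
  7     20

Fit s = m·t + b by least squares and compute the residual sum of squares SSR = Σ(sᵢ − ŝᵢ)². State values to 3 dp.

SSR = 6.423

Entries of AᵀA: Σt·t = 80, Σt = 8, Σ1 = 6.
And Σt·s = 236, Σs = 25.
Eliminating b: 6·(row 1) − 8·(row 2) gives 416·m = 6·236 − 8·25 = 1216, so m = 38/13.
Then b = (25 − 8·(38/13))/6 = 7/26.
Residuals: 11/26, -35/26, -5/26, -3/26, 51/26, -19/26; SSR = 167/26.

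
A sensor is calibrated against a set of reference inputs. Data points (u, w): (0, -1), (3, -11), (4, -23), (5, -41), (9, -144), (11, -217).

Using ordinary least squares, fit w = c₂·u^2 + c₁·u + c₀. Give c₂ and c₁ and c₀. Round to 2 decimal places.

c₂ = -1.98, c₁ = 1.99, c₀ = -0.34

The normal system MᵀM·[c₂, c₁, c₀]ᵀ = Mᵀw is [[22164, 2276, 252]; [2276, 252, 32]; [252, 32, 6]]·[c₂, c₁, c₀]ᵀ = [-39413, -4013, -437]ᵀ.
Row-reducing yields c₂ = -4527/2288, c₁ = 4549/2288, c₀ = -35/104.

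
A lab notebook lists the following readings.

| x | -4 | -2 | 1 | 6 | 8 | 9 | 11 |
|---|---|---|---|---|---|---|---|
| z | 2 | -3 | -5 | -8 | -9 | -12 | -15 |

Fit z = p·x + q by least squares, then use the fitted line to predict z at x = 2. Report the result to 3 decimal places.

The normal equations are: 323·p + 29·q = -400;  29·p + 7·q = -50.
Determinant 323·7 − 29² = 1420.
p = ((-400)·7 − 29·(-50))/1420 = -135/142; q = (323·(-50) − 29·(-400))/1420 = -455/142.
At x = 2: ẑ = (-135/142)·(2) + (-455/142)·(1) = -725/142.

ẑ = -5.106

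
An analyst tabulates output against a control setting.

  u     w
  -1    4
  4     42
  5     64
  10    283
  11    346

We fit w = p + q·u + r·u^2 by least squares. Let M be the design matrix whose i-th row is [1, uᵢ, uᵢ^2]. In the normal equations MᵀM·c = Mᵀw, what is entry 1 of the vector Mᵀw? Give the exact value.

739

Entry 1 ↔ basis 1, so (Mᵀw)_{1} = Σᵢ wᵢ = (1)·(4) + (1)·(42) + (1)·(64) + (1)·(283) + (1)·(346) = 739.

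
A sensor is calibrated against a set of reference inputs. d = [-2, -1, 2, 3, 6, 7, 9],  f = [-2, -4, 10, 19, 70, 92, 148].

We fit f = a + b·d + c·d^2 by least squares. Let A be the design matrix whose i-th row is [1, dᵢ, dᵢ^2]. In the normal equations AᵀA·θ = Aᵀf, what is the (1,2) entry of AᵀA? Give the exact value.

Row 1 ↔ basis 1, column 2 ↔ basis d, so (AᵀA)_{1,2} = Σᵢ d = (1)·(-2) + (1)·(-1) + (1)·(2) + (1)·(3) + (1)·(6) + (1)·(7) + (1)·(9) = 24.

24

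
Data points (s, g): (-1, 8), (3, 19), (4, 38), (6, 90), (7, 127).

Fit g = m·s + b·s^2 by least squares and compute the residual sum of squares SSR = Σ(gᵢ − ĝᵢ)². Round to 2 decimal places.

With design matrix A, AᵀA = [[111, 649]; [649, 4035]] and Aᵀg = [1630, 10250]ᵀ.
Determinant 111·4035 − 649² = 26684.
m = (1630·4035 − 649·10250)/26684 = -18800/6671; b = (111·10250 − 649·1630)/26684 = 19970/6671.
Residuals: 14598/6671, 3419/6671, 9178/6671, -5730/6671, 41/953; SSR = 51258/6671.

SSR = 7.68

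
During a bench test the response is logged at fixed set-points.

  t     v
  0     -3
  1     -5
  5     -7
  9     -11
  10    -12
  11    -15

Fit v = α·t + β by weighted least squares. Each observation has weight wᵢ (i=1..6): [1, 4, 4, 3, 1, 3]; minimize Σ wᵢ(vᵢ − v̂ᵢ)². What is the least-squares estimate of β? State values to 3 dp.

β = -3.259

AᵀWA·[α, β]ᵀ = AᵀWv reads: 810·α + 94·β = -1072;  94·α + 16·β = -141.
(Σwᵢ·t·t = 810, Σwᵢ·t = 94, Σwᵢ·1 = 16, Σwᵢ·t·v = -1072, Σwᵢ·v = -141.)
Δ = 810·16 − 94² = 4124.
α = ((-1072)·16 − 94·(-141))/4124 = -1949/2062; β = (810·(-141) − 94·(-1072))/4124 = -6721/2062.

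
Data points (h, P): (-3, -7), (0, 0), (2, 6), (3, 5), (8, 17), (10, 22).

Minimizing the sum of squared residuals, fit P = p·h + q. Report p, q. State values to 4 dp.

p = 2.1844, q = -0.1145

Setting ∂/∂p … = 0 gives: 186·p + 20·q = 404;  20·p + 6·q = 43.
Determinant 186·6 − 20² = 716.
p = (404·6 − 20·43)/716 = 391/179; q = (186·43 − 20·404)/716 = -41/358.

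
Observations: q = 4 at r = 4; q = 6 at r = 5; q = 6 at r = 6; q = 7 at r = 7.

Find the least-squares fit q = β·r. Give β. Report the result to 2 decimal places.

Compute the Gram sums: Σr·r = 126.
Right-hand side: Σr·q = 131.
So AᵀA·[β]ᵀ = Aᵀq: [[126]]·[β]ᵀ = [131]ᵀ.
Hence β = 131 / 126 ≈ 1.03968.

β = 1.04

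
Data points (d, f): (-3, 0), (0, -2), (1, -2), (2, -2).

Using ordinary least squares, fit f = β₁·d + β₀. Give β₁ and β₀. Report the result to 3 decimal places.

AᵀA·[β₁, β₀]ᵀ = Aᵀf reads: 14·β₁ + 0·β₀ = -6;  0·β₁ + 4·β₀ = -6.
Eliminating β₀: 4·(row 1) − 0·(row 2) gives 56·β₁ = 4·(-6) − 0·(-6) = -24, so β₁ = -3/7.
Then β₀ = ((-6) − 0·(-3/7))/4 = -3/2.

β₁ = -0.429, β₀ = -1.500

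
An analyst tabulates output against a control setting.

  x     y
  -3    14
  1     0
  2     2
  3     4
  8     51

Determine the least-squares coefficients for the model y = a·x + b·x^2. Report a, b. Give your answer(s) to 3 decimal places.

The normal equations are: 87·a + 521·b = 382;  521·a + 4275·b = 3434.
(Σx·x = 87, Σx·x^2 = 521, Σx^2·x^2 = 4275, Σx·y = 382, Σx^2·y = 3434.)
Eliminating b: 4275·(row 1) − 521·(row 2) gives 100484·a = 4275·382 − 521·3434 = -156064, so a = -39016/25121.
Then b = (3434 − 521·(-39016/25121))/4275 = 24934/25121.

a = -1.553, b = 0.993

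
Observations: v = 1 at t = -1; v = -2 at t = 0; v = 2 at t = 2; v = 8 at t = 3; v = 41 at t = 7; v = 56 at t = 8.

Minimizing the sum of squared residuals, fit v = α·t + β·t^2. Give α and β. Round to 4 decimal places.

Entries of XᵀX: Σt·t = 127, Σt·t^2 = 889, Σt^2·t^2 = 6595.
For Xᵀv: Σt·v = 762, Σt^2·v = 5674.
XᵀX·[α, β]ᵀ = Xᵀv becomes [[127, 889]; [889, 6595]]·[α, β]ᵀ = [762, 5674]ᵀ.
Eliminating β: 6595·(row 1) − 889·(row 2) gives 47244·α = 6595·762 − 889·5674 = -18796, so α = -37/93.
Then β = (5674 − 889·(-37/93))/6595 = 85/93.

α = -0.3978, β = 0.9140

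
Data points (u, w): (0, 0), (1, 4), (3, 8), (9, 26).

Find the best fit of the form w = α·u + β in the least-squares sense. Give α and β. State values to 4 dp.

α = 2.8410, β = 0.2667

With design matrix X, XᵀX = [[91, 13]; [13, 4]] and Xᵀw = [262, 38]ᵀ.
Eliminating β: 4·(row 1) − 13·(row 2) gives 195·α = 4·262 − 13·38 = 554, so α = 554/195.
Then β = (38 − 13·(554/195))/4 = 4/15.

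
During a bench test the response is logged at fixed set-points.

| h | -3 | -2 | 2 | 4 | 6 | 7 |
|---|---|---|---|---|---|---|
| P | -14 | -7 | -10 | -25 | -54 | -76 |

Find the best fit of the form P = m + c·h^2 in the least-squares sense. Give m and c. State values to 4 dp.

m = -1.6578, c = -1.4920

The normal system MᵀM·[m, c]ᵀ = MᵀP is [[6, 118]; [118, 4066]]·[m, c]ᵀ = [-186, -6262]ᵀ.
det = 6·4066 − 118² = 10472.
m = ((-186)·4066 − 118·(-6262))/10472 = -310/187; c = (6·(-6262) − 118·(-186))/10472 = -279/187.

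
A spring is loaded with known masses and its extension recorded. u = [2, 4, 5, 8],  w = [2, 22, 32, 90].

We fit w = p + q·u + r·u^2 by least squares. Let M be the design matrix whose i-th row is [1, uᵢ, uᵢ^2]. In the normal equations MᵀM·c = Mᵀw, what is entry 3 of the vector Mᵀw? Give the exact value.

Entry 3 ↔ basis u^2, so (Mᵀw)_{3} = Σᵢ (u^2)·wᵢ = (4)·(2) + (16)·(22) + (25)·(32) + (64)·(90) = 6920.

6920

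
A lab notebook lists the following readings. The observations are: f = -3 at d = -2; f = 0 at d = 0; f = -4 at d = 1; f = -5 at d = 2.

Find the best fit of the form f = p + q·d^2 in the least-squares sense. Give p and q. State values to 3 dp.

Normal-equation sums: Σ1 = 4, Σd^2 = 9, Σd^2·d^2 = 33.
Moment sums: Σf = -12, Σd^2·f = -36.
So MᵀM·[p, q]ᵀ = Mᵀf: [[4, 9]; [9, 33]]·[p, q]ᵀ = [-12, -36]ᵀ.
Eliminating q: 33·(row 1) − 9·(row 2) gives 51·p = 33·(-12) − 9·(-36) = -72, so p = -24/17.
Then q = ((-36) − 9·(-24/17))/33 = -12/17.

p = -1.412, q = -0.706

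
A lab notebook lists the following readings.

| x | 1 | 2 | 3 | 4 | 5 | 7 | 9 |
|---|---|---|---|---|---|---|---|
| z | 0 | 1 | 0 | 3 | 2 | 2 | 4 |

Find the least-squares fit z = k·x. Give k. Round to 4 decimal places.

The normal equations are: 185·k = 74.
(Σx·x = 185, Σx·z = 74.)
k = 74/185 = 0.4.

k = 0.4000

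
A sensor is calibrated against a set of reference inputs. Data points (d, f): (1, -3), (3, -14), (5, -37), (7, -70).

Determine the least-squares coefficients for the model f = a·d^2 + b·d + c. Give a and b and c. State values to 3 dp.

Setting ∂/∂a … = 0 gives: 3108·a + 496·b + 84·c = -4484;  496·a + 84·b + 16·c = -720;  84·a + 16·b + 4·c = -124.
(Σd^2·d^2 = 3108, Σd^2·d = 496, Σd^2 = 84, Σd·d = 84, Σd = 16, Σ1 = 4, Σd^2·f = -4484, Σd·f = -720, Σf = -124.)
Inverting the 3×3 Gram matrix, [a, b, c]ᵀ = [-11/8, -1/5, -53/40]ᵀ.

a = -1.375, b = -0.200, c = -1.325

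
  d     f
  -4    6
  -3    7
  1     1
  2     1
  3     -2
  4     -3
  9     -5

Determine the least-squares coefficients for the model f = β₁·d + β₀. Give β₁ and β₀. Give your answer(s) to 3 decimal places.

From the data, Σd·d = 136, Σd = 12, Σ1 = 7.
Right-hand side: Σd·f = -105, Σf = 5.
Δ = 136·7 − 12² = 808.
β₁ = ((-105)·7 − 12·5)/808 = -795/808; β₀ = (136·5 − 12·(-105))/808 = 485/202.

β₁ = -0.984, β₀ = 2.401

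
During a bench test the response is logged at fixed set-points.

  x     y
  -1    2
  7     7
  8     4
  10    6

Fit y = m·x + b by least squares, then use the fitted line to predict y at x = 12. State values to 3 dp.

ŷ = 6.893

Entries of MᵀM: Σx·x = 214, Σx = 24, Σ1 = 4.
And Σx·y = 139, Σy = 19.
det = 214·4 − 24² = 280.
m = (139·4 − 24·19)/280 = 5/14; b = (214·19 − 24·139)/280 = 73/28.
At x = 12: ŷ = (5/14)·(12) + (73/28)·(1) = 193/28.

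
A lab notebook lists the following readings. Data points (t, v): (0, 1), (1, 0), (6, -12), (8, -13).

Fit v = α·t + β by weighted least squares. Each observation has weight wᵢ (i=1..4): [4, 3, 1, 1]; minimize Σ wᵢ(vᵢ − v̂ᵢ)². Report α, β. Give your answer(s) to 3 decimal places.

α = -1.923, β = 1.299

Entries of MᵀWM: Σwᵢ·t·t = 103, Σwᵢ·t = 17, Σwᵢ·1 = 9.
And Σwᵢ·t·v = -176, Σwᵢ·v = -21.
Normal equations: [[103, 17]; [17, 9]]·[α, β]ᵀ = [-176, -21]ᵀ.
det = 103·9 − 17² = 638.
α = ((-176)·9 − 17·(-21))/638 = -1227/638; β = (103·(-21) − 17·(-176))/638 = 829/638.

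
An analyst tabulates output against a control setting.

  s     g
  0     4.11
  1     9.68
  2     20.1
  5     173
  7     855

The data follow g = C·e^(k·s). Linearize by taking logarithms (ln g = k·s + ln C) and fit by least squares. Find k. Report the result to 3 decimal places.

k = 0.751

Taking logs, ln g = k·s + ln C, so regress ln g on s.
AᵀA = [[79.0000, 15.0000]; [15.0000, 5]], rhs = [81.2957, 18.5886]ᵀ  (here Σs = 15.0000, Σ(s)² = 79.0000, Σln g = 18.5886, Σs·ln g = 81.2957).
Δ = 79.0000·5 − (15.0000)² = 170.0000; k = (81.2957·5 − 15.0000·18.5886)/170.0000 = 0.75088, ln C = (79.0000·18.5886 − 15.0000·81.2957)/170.0000 = 1.46508.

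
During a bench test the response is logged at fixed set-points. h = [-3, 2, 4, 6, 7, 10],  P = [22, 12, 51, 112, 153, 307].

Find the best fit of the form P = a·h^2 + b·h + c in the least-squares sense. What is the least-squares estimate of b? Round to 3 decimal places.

b = 1.137

Compute the Gram sums: Σh^2·h^2 = 14050, Σh^2·h = 1604, Σh^2 = 214, Σh·h = 214, Σh = 26, Σ1 = 6.
And Σh^2·P = 43291, Σh·P = 4975, ΣP = 657.
Normal equations: [[14050, 1604, 214]; [1604, 214, 26]; [214, 26, 6]]·[a, b, c]ᵀ = [43291, 4975, 657]ᵀ.
Solving the 3×3 system (Gaussian elimination) gives a = 429248/144309, b = 164129/144309, c = -13287/8746.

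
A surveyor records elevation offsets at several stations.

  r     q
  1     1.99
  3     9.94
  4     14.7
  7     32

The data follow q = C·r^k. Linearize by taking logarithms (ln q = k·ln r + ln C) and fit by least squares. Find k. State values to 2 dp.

Taking logs, ln q = k·ln r + ln C, so regress ln q on ln r.
Σln r = 4.4308, Σ(ln r)² = 6.9153, Σln q = 9.1383, Σln r·ln q = 12.9932.
Normal system: [[6.9153, 4.4308]; [4.4308, 4]]·[k, ln C]ᵀ = [12.9932, 9.1383]ᵀ.
Solving (det = 8.0292): k = 1.43012, ln C = 0.70042.

k = 1.43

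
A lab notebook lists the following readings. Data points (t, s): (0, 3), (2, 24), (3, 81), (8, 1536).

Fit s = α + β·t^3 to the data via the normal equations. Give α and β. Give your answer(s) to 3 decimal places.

With design matrix A, AᵀA = [[4, 547]; [547, 262937]] and Aᵀs = [1644, 788811]ᵀ.
Δ = 4·262937 − 547² = 752539.
α = (1644·262937 − 547·788811)/752539 = 788811/752539; β = (4·788811 − 547·1644)/752539 = 2255976/752539.

α = 1.048, β = 2.998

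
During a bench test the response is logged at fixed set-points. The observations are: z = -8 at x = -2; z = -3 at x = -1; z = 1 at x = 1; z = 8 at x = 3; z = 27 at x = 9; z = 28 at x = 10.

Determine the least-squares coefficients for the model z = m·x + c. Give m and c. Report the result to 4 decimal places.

m = 3.0180, c = -1.2268

Normal-equation sums: Σx·x = 196, Σx = 20, Σ1 = 6.
And Σx·z = 567, Σz = 53.
MᵀM·[m, c]ᵀ = Mᵀz becomes [[196, 20]; [20, 6]]·[m, c]ᵀ = [567, 53]ᵀ.
det = 196·6 − 20² = 776.
m = (567·6 − 20·53)/776 = 1171/388; c = (196·53 − 20·567)/776 = -119/97.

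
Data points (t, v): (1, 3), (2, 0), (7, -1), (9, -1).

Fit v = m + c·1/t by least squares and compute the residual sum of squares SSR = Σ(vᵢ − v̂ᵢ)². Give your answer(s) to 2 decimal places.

Sums needed: Σ1 = 4, Σ1/t = 221/126, Σ1/t·1/t = 20365/15876.
Moment sums: Σv = 1, Σ1/t·v = 173/63.
So MᵀM·[m, c]ᵀ = Mᵀv: [[4, 221/126]; [221/126, 20365/15876]]·[m, c]ᵀ = [1, 173/63]ᵀ.
Eliminating c: (20365/15876)·(row 1) − (221/126)·(row 2) gives (10873/5292)·m = (20365/15876)·1 − (221/126)·(173/63) = -56101/15876, so m = -56101/32619.
Then c = ((173/63) − (221/126)·(-56101/32619))/(20365/15876) = 48846/10873.
Residuals: 7420/32619, -17168/32619, 2548/32619, 2400/10873; SSR = 12512/32619.

SSR = 0.38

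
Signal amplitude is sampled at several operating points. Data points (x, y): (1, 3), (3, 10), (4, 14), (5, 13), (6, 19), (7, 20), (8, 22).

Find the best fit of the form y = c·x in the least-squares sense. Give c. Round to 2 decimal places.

Sums needed: Σx·x = 200.
For Mᵀy: Σx·y = 584.
Normal equations: [[200]]·[c]ᵀ = [584]ᵀ.
c = 584/200 = 2.92.

c = 2.92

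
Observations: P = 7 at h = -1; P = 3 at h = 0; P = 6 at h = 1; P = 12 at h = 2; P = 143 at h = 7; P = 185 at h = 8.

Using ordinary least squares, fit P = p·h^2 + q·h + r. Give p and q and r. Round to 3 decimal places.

From the data, Σh^2·h^2 = 6515, Σh^2·h = 863, Σh^2 = 119, Σh·h = 119, Σh = 17, Σ1 = 6.
Right-hand side: Σh^2·P = 18908, Σh·P = 2504, ΣP = 356.
So MᵀM·[p, q, r]ᵀ = MᵀP: [[6515, 863, 119]; [863, 119, 17]; [119, 17, 6]]·[p, q, r]ᵀ = [18908, 2504, 356]ᵀ.
Solving the 3×3 system (Gaussian elimination) gives p = 5289/1780, q = -8431/8900, r = 13731/4450.

p = 2.971, q = -0.947, r = 3.086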